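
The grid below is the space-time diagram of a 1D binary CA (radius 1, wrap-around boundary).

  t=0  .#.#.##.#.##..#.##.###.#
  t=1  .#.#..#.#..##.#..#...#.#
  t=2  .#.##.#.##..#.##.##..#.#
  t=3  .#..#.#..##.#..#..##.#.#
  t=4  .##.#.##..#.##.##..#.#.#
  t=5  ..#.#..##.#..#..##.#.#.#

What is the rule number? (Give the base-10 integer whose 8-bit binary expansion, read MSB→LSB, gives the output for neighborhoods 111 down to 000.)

84

  ### -> .   bit 7 = 0  t=0,i=20
  ##. -> #   bit 6 = 1  t=0,i=6
  #.# -> .   bit 5 = 0  t=0,i=0
  #.. -> #   bit 4 = 1  t=0,i=12
  .## -> .   bit 3 = 0  t=0,i=5
  .#. -> #   bit 2 = 1  t=0,i=1
  ..# -> .   bit 1 = 0  t=0,i=13
  ... -> .   bit 0 = 0  t=1,i=19
  bits 01010100 = 84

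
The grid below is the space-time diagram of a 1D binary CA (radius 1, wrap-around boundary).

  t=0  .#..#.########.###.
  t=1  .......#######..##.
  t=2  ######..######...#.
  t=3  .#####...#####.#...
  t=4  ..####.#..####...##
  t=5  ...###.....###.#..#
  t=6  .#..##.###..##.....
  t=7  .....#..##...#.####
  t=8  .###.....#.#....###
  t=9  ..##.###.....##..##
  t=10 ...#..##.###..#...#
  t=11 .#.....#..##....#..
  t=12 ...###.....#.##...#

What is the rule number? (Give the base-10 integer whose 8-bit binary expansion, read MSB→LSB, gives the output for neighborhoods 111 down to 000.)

193

  [7] ### => #  t=0,i=7
  [6] ##. => #  t=0,i=13
  [5] #.# => .  t=0,i=5
  [4] #.. => .  t=0,i=2
  [3] .## => .  t=0,i=6
  [2] .#. => .  t=0,i=1
  [1] ..# => .  t=0,i=0
  [0] ... => #  t=1,i=0
  bits 11000001 = 193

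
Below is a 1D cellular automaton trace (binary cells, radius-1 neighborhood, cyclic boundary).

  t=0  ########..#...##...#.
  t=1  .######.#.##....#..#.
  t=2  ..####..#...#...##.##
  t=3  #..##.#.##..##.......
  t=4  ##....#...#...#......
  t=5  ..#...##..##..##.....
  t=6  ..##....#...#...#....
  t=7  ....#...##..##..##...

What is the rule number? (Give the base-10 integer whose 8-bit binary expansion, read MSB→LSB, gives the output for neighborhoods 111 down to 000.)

  ###|#  b7=1 t=0,i=1
  ##.|.  b6=0 t=0,i=7
  #.#|.  b5=0 t=0,i=20
  #..|#  b4=1 t=0,i=8
  .##|.  b3=0 t=0,i=0
  .#.|#  b2=1 t=0,i=10
  ..#|.  b1=0 t=0,i=9
  ...|.  b0=0 t=0,i=12
  bits 10010100 = 148

148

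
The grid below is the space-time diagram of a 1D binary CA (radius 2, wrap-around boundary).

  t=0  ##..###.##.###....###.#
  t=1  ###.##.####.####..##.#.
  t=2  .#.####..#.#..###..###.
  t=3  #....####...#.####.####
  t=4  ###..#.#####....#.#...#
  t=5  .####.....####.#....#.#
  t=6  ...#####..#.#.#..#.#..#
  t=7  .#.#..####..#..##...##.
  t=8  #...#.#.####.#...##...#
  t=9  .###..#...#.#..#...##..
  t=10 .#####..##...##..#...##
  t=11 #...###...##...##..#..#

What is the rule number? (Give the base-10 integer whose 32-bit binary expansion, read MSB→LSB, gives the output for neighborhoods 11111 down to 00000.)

1600610949

  [31] ##### => .  t=3,i=21
  [30] ####. => #  t=1,i=9
  [29] ###.# => .  t=0,i=6
  [28] ###.. => #  t=0,i=1
  [27] ##.## => #  t=0,i=7
  [26] ##.#. => #  t=1,i=20
  [25] ##..# => #  t=0,i=2
  [24] ##... => #  t=0,i=14
  [23] #.### => .  t=0,i=11
  [22] #.##. => #  t=0,i=8
  [21] #.#.# => #  t=1,i=21
  [20] #.#.. => .  t=2,i=11
  [19] #..## => .  t=0,i=3
  [18] #..#. => #  t=2,i=0
  [17] #...# => #  t=3,i=10
  [16] #.... => #  t=0,i=15
  [15] .#### => .  t=1,i=8
  [14] .###. => #  t=0,i=0
  [13] .##.# => #  t=0,i=9
  [12] .##.. => .  t=7,i=16
  [11] .#.## => .  t=1,i=22
  [10] .#.#. => .  t=2,i=10
  [9] .#..# => #  t=2,i=12
  [8] .#... => .  t=4,i=19
  [7] ..### => #  t=0,i=4
  [6] ..##. => .  t=1,i=18
  [5] ..#.# => .  t=2,i=1
  [4] ..#.. => .  t=6,i=22
  [3] ...## => .  t=0,i=17
  [2] ...#. => #  t=3,i=11
  [1] ....# => .  t=0,i=16
  [0] ..... => #  t=5,i=7
  bits 01011111011001110110001010000101 = 1600610949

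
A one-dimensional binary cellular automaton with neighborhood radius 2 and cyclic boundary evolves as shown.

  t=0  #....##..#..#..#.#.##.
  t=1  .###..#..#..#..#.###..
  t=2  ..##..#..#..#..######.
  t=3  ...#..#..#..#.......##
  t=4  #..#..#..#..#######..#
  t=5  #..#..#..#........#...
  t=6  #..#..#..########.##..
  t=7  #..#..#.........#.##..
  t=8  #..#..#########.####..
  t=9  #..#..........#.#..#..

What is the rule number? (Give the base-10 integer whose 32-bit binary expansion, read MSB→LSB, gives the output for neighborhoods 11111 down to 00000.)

836852019

  #####|.  b31=0 t=2,i=17
  ####.|.  b30=0 t=2,i=19
  ###.#|#  b29=1 t=6,i=16
  ###..|#  b28=1 t=1,i=3
  ##.##|.  b27=0 t=6,i=17
  ##.#.|.  b26=0 t=0,i=21
  ##..#|.  b25=0 t=0,i=7
  ##...|#  b24=1 t=1,i=20
  #.###|#  b23=1 t=1,i=17
  #.##.|#  b22=1 t=0,i=19
  #.#.#|#  b21=1 t=0,i=17
  #.#..|.  b20=0 t=0,i=0
  #..##|.  b19=0 t=2,i=14
  #..#.|.  b18=0 t=0,i=8
  #...#|.  b17=0 t=1,i=21
  #....|#  b16=1 t=0,i=2
  .####|.  b15=0 t=2,i=16
  .###.|#  b14=1 t=1,i=2
  .##.#|.  b13=0 t=0,i=20
  .##..|#  b12=1 t=0,i=6
  .#.##|#  b11=1 t=0,i=18
  .#.#.|.  b10=0 t=0,i=16
  .#..#|.  b9=0 t=0,i=10
  .#...|#  b8=1 t=0,i=1
  ..###|.  b7=0 t=1,i=1
  ..##.|.  b6=0 t=0,i=5
  ..#.#|#  b5=1 t=0,i=15
  ..#..|#  b4=1 t=0,i=9
  ...##|.  b3=0 t=0,i=4
  ...#.|.  b2=0 t=3,i=2
  ....#|#  b1=1 t=0,i=3
  .....|#  b0=1 t=3,i=15
  bits 00110001111000010101100100110011 = 836852019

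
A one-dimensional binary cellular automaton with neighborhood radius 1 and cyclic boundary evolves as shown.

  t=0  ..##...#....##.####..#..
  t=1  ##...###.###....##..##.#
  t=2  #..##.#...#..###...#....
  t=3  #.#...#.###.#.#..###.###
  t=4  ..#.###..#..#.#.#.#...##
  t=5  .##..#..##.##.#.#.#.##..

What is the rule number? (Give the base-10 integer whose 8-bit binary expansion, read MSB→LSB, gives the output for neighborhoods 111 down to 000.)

135

  nb ###: next=#  (t=0,i=16, bit7=1)
  nb ##.: next=.  (t=0,i=3, bit6=0)
  nb #.#: next=.  (t=0,i=14, bit5=0)
  nb #..: next=.  (t=0,i=4, bit4=0)
  nb .##: next=.  (t=0,i=2, bit3=0)
  nb .#.: next=#  (t=0,i=7, bit2=1)
  nb ..#: next=#  (t=0,i=1, bit1=1)
  nb ...: next=#  (t=0,i=0, bit0=1)
  bits 10000111 = 135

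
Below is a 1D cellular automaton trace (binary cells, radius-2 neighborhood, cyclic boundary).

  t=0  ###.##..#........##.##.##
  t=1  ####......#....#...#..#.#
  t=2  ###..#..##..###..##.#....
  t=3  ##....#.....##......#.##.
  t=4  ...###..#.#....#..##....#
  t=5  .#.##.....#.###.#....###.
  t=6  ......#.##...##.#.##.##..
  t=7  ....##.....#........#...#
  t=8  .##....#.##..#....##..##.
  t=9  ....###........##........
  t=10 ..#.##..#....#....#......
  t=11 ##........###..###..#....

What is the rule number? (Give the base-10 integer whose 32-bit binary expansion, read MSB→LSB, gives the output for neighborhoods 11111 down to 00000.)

  [31] ##### => #  t=0,i=0
  [30] ####. => #  t=0,i=1
  [29] ###.# => #  t=0,i=2
  [28] ###.. => .  t=1,i=3
  [27] ##.## => #  t=0,i=3
  [26] ##.#. => .  t=2,i=19
  [25] ##..# => .  t=0,i=6
  [24] ##... => .  t=1,i=4
  [23] #.### => .  t=0,i=23
  [22] #.##. => .  t=0,i=4
  [21] #.#.# => .  t=6,i=16
  [20] #.#.. => #  t=2,i=20
  [19] #..## => .  t=2,i=7
  [18] #..#. => .  t=0,i=7
  [17] #...# => #  t=1,i=17
  [16] #.... => #  t=0,i=10
  [15] .#### => #  t=0,i=24
  [14] .###. => #  t=2,i=1
  [13] .##.# => .  t=0,i=18
  [12] .##.. => .  t=0,i=5
  [11] .#.## => .  t=1,i=23
  [10] .#.#. => .  t=4,i=9
  [9] .#..# => #  t=1,i=20
  [8] .#... => .  t=0,i=9
  [7] ..### => #  t=2,i=0
  [6] ..##. => .  t=0,i=17
  [5] ..#.# => .  t=1,i=22
  [4] ..#.. => .  t=0,i=8
  [3] ...## => .  t=0,i=16
  [2] ...#. => #  t=1,i=9
  [1] ....# => #  t=0,i=15
  [0] ..... => .  t=0,i=11
  bits 11101000000100111100001010000110 = 3893609094

3893609094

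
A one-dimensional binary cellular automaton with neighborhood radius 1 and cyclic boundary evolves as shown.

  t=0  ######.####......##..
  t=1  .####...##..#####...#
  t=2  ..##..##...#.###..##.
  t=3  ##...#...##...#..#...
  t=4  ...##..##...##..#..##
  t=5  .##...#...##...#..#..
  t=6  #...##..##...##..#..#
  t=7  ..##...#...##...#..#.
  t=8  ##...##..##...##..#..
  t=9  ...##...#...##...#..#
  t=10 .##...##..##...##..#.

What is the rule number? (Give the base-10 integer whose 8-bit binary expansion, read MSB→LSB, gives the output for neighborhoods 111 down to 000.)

131

  nb ###: next=#  (t=0,i=1, bit7=1)
  nb ##.: next=.  (t=0,i=5, bit6=0)
  nb #.#: next=.  (t=0,i=6, bit5=0)
  nb #..: next=.  (t=0,i=11, bit4=0)
  nb .##: next=.  (t=0,i=0, bit3=0)
  nb .#.: next=.  (t=1,i=20, bit2=0)
  nb ..#: next=#  (t=0,i=16, bit1=1)
  nb ...: next=#  (t=0,i=12, bit0=1)
  bits 10000011 = 131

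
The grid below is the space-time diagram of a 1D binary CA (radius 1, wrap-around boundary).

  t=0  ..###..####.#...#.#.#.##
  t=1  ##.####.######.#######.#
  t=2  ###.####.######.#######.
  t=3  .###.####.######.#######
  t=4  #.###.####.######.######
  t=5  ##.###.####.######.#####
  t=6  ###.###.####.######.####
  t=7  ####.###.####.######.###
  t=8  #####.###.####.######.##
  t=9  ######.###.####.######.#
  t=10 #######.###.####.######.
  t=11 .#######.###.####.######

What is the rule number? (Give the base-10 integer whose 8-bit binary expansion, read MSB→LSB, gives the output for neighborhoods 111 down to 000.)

  ### -> #   bit 7 = 1  t=0,i=3
  ##. -> #   bit 6 = 1  t=0,i=4
  #.# -> #   bit 5 = 1  t=0,i=11
  #.. -> #   bit 4 = 1  t=0,i=0
  .## -> .   bit 3 = 0  t=0,i=2
  .#. -> #   bit 2 = 1  t=0,i=12
  ..# -> #   bit 1 = 1  t=0,i=1
  ... -> .   bit 0 = 0  t=0,i=14
  bits 11110110 = 246

246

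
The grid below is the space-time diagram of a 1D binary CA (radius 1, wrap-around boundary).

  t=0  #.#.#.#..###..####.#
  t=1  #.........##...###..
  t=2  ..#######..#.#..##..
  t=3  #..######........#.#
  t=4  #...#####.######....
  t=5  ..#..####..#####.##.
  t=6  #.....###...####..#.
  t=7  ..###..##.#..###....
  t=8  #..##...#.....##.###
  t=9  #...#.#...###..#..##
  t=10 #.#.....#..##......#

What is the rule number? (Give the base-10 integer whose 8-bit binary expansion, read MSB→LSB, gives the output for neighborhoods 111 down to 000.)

  nb ###: next=#  (t=0,i=10, bit7=1)
  nb ##.: next=#  (t=0,i=0, bit6=1)
  nb #.#: next=.  (t=0,i=1, bit5=0)
  nb #..: next=.  (t=0,i=7, bit4=0)
  nb .##: next=.  (t=0,i=9, bit3=0)
  nb .#.: next=.  (t=0,i=2, bit2=0)
  nb ..#: next=.  (t=0,i=8, bit1=0)
  nb ...: next=#  (t=1,i=2, bit0=1)
  bits 11000001 = 193

193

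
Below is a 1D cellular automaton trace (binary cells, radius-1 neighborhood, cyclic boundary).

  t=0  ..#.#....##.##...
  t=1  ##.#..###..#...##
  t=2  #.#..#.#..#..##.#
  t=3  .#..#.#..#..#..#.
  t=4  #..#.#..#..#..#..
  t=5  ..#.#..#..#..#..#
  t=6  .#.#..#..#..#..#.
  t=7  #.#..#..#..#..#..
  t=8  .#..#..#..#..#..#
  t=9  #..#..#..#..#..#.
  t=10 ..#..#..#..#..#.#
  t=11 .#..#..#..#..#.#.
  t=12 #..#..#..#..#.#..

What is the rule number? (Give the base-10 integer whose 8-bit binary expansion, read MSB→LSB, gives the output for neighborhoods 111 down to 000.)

  ###|#  b7=1 t=1,i=0
  ##.|.  b6=0 t=0,i=10
  #.#|#  b5=1 t=0,i=3
  #..|.  b4=0 t=0,i=5
  .##|.  b3=0 t=0,i=9
  .#.|.  b2=0 t=0,i=2
  ..#|#  b1=1 t=0,i=1
  ...|#  b0=1 t=0,i=0
  bits 10100011 = 163

163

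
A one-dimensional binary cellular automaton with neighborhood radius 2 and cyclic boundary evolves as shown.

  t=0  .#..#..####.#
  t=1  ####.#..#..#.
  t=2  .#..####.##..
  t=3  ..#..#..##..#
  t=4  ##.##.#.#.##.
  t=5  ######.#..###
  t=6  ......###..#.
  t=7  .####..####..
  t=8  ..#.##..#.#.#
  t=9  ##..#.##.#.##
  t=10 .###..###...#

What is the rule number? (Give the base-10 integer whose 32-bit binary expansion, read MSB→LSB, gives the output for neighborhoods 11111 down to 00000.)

509011523

  [31] ##### => .  t=5,i=0
  [30] ####. => .  t=0,i=9
  [29] ###.# => .  t=0,i=10
  [28] ###.. => #  t=6,i=8
  [27] ##.## => #  t=2,i=8
  [26] ##.#. => #  t=0,i=11
  [25] ##..# => #  t=3,i=10
  [24] ##... => .  t=2,i=11
  [23] #.### => .  t=1,i=0
  [22] #.##. => #  t=2,i=9
  [21] #.#.# => .  t=0,i=12
  [20] #.#.. => #  t=0,i=1
  [19] #..## => .  t=0,i=6
  [18] #..#. => #  t=0,i=3
  [17] #...# => #  t=2,i=12
  [16] #.... => .  t=6,i=0
  [15] .#### => #  t=0,i=8
  [14] .###. => #  t=6,i=7
  [13] .##.# => #  t=4,i=1
  [12] .##.. => .  t=2,i=10
  [11] .#.## => .  t=1,i=12
  [10] .#.#. => #  t=0,i=0
  [9] .#..# => #  t=0,i=2
  [8] .#... => .  t=6,i=12
  [7] ..### => .  t=0,i=7
  [6] ..##. => #  t=3,i=8
  [5] ..#.# => .  t=1,i=11
  [4] ..#.. => .  t=0,i=4
  [3] ...## => .  t=6,i=5
  [2] ...#. => .  t=2,i=0
  [1] ....# => #  t=6,i=4
  [0] ..... => #  t=6,i=1
  bits 00011110010101101110011001000011 = 509011523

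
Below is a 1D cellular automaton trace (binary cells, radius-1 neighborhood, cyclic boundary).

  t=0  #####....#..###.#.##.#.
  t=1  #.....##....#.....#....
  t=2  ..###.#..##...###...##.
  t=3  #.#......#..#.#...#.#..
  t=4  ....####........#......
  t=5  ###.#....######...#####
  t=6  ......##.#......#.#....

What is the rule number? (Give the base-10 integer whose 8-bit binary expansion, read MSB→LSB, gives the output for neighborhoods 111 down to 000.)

9

  ###|.  b7=0 t=0,i=1
  ##.|.  b6=0 t=0,i=4
  #.#|.  b5=0 t=0,i=15
  #..|.  b4=0 t=0,i=5
  .##|#  b3=1 t=0,i=0
  .#.|.  b2=0 t=0,i=9
  ..#|.  b1=0 t=0,i=8
  ...|#  b0=1 t=0,i=6
  bits 00001001 = 9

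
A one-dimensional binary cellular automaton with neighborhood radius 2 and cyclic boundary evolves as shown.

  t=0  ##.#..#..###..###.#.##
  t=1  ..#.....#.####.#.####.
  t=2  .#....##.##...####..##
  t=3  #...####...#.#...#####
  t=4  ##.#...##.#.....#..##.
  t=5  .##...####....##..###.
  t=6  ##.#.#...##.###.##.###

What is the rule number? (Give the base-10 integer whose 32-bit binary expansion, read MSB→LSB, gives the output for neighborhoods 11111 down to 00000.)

2544396366

  #####|#  b31=1 t=3,i=19
  ####.|.  b30=0 t=0,i=0
  ###.#|.  b29=0 t=0,i=1
  ###..|#  b28=1 t=0,i=11
  ##.##|.  b27=0 t=2,i=8
  ##.#.|#  b26=1 t=0,i=2
  ##..#|#  b25=1 t=0,i=12
  ##...|#  b24=1 t=1,i=21
  #.###|#  b23=1 t=0,i=20
  #.##.|.  b22=0 t=2,i=9
  #.#.#|#  b21=1 t=0,i=18
  #.#..|.  b20=0 t=0,i=3
  #..##|#  b19=1 t=0,i=8
  #..#.|.  b18=0 t=0,i=5
  #...#|.  b17=0 t=1,i=0
  #....|.  b16=0 t=1,i=4
  .####|.  b15=0 t=0,i=21
  .###.|#  b14=1 t=0,i=10
  .##.#|#  b13=1 t=2,i=7
  .##..|.  b12=0 t=2,i=10
  .#.##|#  b11=1 t=0,i=19
  .#.#.|.  b10=0 t=3,i=12
  .#..#|.  b9=0 t=0,i=4
  .#...|.  b8=0 t=1,i=3
  ..###|.  b7=0 t=0,i=9
  ..##.|#  b6=1 t=2,i=6
  ..#.#|.  b5=0 t=1,i=8
  ..#..|.  b4=0 t=0,i=6
  ...##|#  b3=1 t=2,i=5
  ...#.|#  b2=1 t=1,i=1
  ....#|#  b1=1 t=1,i=6
  .....|.  b0=0 t=1,i=5
  bits 10010111101010000110100001001110 = 2544396366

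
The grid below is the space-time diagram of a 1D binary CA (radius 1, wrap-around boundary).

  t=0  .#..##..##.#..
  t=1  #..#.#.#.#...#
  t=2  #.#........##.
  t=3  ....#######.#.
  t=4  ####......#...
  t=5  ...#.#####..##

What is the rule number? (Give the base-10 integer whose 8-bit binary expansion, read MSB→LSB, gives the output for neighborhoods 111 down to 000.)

67

  ###|.  b7=0 t=3,i=5
  ##.|#  b6=1 t=0,i=5
  #.#|.  b5=0 t=0,i=10
  #..|.  b4=0 t=0,i=2
  .##|.  b3=0 t=0,i=4
  .#.|.  b2=0 t=0,i=1
  ..#|#  b1=1 t=0,i=0
  ...|#  b0=1 t=0,i=13
  bits 01000011 = 67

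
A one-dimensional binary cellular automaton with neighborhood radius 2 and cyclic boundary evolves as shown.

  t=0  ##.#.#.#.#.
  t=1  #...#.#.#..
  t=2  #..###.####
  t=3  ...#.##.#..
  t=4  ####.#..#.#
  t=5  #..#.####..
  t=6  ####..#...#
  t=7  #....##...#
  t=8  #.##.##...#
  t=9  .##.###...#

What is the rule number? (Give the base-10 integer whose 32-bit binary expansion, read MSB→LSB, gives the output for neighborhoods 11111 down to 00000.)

  [31] ##### => .  t=2,i=9
  [30] ####. => .  t=2,i=10
  [29] ###.# => #  t=2,i=5
  [28] ###.. => .  t=2,i=0
  [27] ##.## => #  t=2,i=6
  [26] ##.#. => .  t=0,i=2
  [25] ##..# => .  t=2,i=1
  [24] ##... => .  t=7,i=1
  [23] #.### => .  t=2,i=7
  [22] #.##. => #  t=0,i=0
  [21] #.#.# => .  t=0,i=3
  [20] #.#.. => #  t=1,i=8
  [19] #..## => .  t=2,i=2
  [18] #..#. => #  t=1,i=10
  [17] #...# => .  t=1,i=2
  [16] #.... => #  t=3,i=10
  [15] .#### => #  t=2,i=8
  [14] .###. => .  t=2,i=4
  [13] .##.# => .  t=0,i=1
  [12] .##.. => #  t=7,i=0
  [11] .#.## => .  t=0,i=10
  [10] .#.#. => #  t=0,i=4
  [9] .#..# => #  t=1,i=9
  [8] .#... => .  t=1,i=1
  [7] ..### => #  t=2,i=3
  [6] ..##. => #  t=7,i=5
  [5] ..#.# => #  t=1,i=4
  [4] ..#.. => #  t=1,i=0
  [3] ...## => .  t=6,i=9
  [2] ...#. => #  t=1,i=3
  [1] ....# => #  t=3,i=1
  [0] ..... => #  t=3,i=0
  bits 00101000010101011001011011110111 = 676697847

676697847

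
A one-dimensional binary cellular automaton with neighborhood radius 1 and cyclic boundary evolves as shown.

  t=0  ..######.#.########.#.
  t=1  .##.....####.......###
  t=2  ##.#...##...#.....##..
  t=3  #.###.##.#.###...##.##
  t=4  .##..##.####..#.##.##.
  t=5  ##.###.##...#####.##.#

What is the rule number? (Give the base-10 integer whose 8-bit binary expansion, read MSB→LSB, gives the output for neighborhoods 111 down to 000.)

62

  [7] ### => .  t=0,i=3
  [6] ##. => .  t=0,i=7
  [5] #.# => #  t=0,i=8
  [4] #.. => #  t=0,i=21
  [3] .## => #  t=0,i=2
  [2] .#. => #  t=0,i=9
  [1] ..# => #  t=0,i=1
  [0] ... => .  t=0,i=0
  bits 00111110 = 62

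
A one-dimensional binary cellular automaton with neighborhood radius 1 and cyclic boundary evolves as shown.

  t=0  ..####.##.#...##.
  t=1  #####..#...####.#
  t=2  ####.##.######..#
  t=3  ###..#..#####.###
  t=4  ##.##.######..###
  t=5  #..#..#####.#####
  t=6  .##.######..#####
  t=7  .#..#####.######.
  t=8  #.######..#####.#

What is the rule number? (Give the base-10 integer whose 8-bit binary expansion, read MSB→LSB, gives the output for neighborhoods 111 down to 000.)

  [7] ### => #  t=0,i=3
  [6] ##. => .  t=0,i=5
  [5] #.# => .  t=0,i=6
  [4] #.. => #  t=0,i=11
  [3] .## => #  t=0,i=2
  [2] .#. => .  t=0,i=10
  [1] ..# => #  t=0,i=1
  [0] ... => #  t=0,i=0
  bits 10011011 = 155

155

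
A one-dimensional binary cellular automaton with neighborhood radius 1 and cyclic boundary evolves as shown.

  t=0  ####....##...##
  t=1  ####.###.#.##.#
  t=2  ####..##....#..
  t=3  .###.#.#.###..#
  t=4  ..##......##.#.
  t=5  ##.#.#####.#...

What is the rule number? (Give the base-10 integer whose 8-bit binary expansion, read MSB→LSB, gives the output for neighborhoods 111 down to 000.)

195

  ###|#  b7=1 t=0,i=0
  ##.|#  b6=1 t=0,i=3
  #.#|.  b5=0 t=1,i=4
  #..|.  b4=0 t=0,i=4
  .##|.  b3=0 t=0,i=8
  .#.|.  b2=0 t=1,i=9
  ..#|#  b1=1 t=0,i=7
  ...|#  b0=1 t=0,i=5
  bits 11000011 = 195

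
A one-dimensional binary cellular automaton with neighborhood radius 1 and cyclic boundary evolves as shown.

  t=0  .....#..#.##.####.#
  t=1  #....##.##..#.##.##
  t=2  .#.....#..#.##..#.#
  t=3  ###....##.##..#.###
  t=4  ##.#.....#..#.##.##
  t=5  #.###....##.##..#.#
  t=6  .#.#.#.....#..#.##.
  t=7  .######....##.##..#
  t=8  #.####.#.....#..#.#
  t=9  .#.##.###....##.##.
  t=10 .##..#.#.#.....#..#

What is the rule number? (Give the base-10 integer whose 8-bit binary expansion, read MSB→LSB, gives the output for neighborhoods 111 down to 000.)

  ### -> #   bit 7 = 1  t=0,i=14
  ##. -> .   bit 6 = 0  t=0,i=11
  #.# -> #   bit 5 = 1  t=0,i=9
  #.. -> #   bit 4 = 1  t=0,i=0
  .## -> .   bit 3 = 0  t=0,i=10
  .#. -> #   bit 2 = 1  t=0,i=5
  ..# -> .   bit 1 = 0  t=0,i=4
  ... -> .   bit 0 = 0  t=0,i=1
  bits 10110100 = 180

180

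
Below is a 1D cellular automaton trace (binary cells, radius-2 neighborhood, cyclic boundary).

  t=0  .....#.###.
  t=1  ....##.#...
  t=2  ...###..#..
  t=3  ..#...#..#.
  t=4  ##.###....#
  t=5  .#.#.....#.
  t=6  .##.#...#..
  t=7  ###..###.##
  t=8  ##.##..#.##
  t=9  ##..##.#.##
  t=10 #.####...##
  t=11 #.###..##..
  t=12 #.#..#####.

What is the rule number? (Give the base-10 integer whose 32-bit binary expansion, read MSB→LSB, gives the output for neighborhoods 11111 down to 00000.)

  nb #####: next=#  (t=7,i=0, bit31=1)
  nb ####.: next=#  (t=7,i=1, bit30=1)
  nb ###.#: next=#  (t=4,i=1, bit29=1)
  nb ###..: next=.  (t=0,i=9, bit28=0)
  nb ##.##: next=.  (t=4,i=2, bit27=0)
  nb ##.#.: next=.  (t=1,i=6, bit26=0)
  nb ##..#: next=#  (t=2,i=6, bit25=1)
  nb ##...: next=.  (t=0,i=10, bit24=0)
  nb #.###: next=#  (t=0,i=7, bit23=1)
  nb #.##.: next=.  (t=8,i=3, bit22=0)
  nb #.#.#: next=.  (t=9,i=7, bit21=0)
  nb #.#..: next=.  (t=1,i=7, bit20=0)
  nb #..##: next=#  (t=7,i=4, bit19=1)
  nb #..#.: next=.  (t=2,i=7, bit18=0)
  nb #...#: next=#  (t=3,i=0, bit17=1)
  nb #....: next=.  (t=0,i=0, bit16=0)
  nb .####: next=#  (t=7,i=10, bit15=1)
  nb .###.: next=.  (t=0,i=8, bit14=0)
  nb .##.#: next=#  (t=1,i=5, bit13=1)
  nb .##..: next=#  (t=8,i=4, bit12=1)
  nb .#.##: next=.  (t=0,i=6, bit11=0)
  nb .#.#.: next=#  (t=5,i=2, bit10=1)
  nb .#..#: next=.  (t=3,i=7, bit9=0)
  nb .#...: next=#  (t=1,i=8, bit8=1)
  nb ..###: next=.  (t=2,i=3, bit7=0)
  nb ..##.: next=#  (t=1,i=4, bit6=1)
  nb ..#.#: next=#  (t=0,i=5, bit5=1)
  nb ..#..: next=.  (t=2,i=8, bit4=0)
  nb ...##: next=#  (t=1,i=3, bit3=1)
  nb ...#.: next=#  (t=0,i=4, bit2=1)
  nb ....#: next=.  (t=0,i=3, bit1=0)
  nb .....: next=.  (t=0,i=1, bit0=0)
  bits 11100010100010101011010101101100 = 3800741228

3800741228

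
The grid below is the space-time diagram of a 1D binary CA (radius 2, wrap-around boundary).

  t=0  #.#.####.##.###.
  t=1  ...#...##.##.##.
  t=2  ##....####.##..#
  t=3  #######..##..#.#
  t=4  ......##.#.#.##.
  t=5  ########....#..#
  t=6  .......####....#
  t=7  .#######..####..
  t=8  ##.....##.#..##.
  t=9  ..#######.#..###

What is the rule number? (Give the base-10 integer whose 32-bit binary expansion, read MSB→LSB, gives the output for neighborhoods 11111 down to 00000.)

  nb #####: next=.  (t=3,i=1, bit31=0)
  nb ####.: next=.  (t=0,i=6, bit30=0)
  nb ###.#: next=#  (t=0,i=7, bit29=1)
  nb ###..: next=#  (t=2,i=1, bit28=1)
  nb ##.##: next=#  (t=0,i=8, bit27=1)
  nb ##.#.: next=.  (t=0,i=15, bit26=0)
  nb ##..#: next=#  (t=2,i=13, bit25=1)
  nb ##...: next=#  (t=1,i=15, bit24=1)
  nb #.###: next=.  (t=0,i=4, bit23=0)
  nb #.##.: next=.  (t=0,i=9, bit22=0)
  nb #.#.#: next=.  (t=0,i=0, bit21=0)
  nb #.#..: next=#  (t=8,i=10, bit20=1)
  nb #..##: next=.  (t=2,i=14, bit19=0)
  nb #..#.: next=.  (t=3,i=12, bit18=0)
  nb #...#: next=.  (t=1,i=5, bit17=0)
  nb #....: next=#  (t=1,i=0, bit16=1)
  nb .####: next=.  (t=0,i=5, bit15=0)
  nb .###.: next=#  (t=0,i=13, bit14=1)
  nb .##.#: next=#  (t=0,i=10, bit13=1)
  nb .##..: next=.  (t=1,i=14, bit12=0)
  nb .#.##: next=#  (t=0,i=3, bit11=1)
  nb .#.#.: next=.  (t=0,i=1, bit10=0)
  nb .#..#: next=.  (t=5,i=13, bit9=0)
  nb .#...: next=.  (t=1,i=4, bit8=0)
  nb ..###: next=#  (t=2,i=6, bit7=1)
  nb ..##.: next=#  (t=1,i=7, bit6=1)
  nb ..#.#: next=#  (t=3,i=13, bit5=1)
  nb ..#..: next=.  (t=1,i=3, bit4=0)
  nb ...##: next=#  (t=1,i=6, bit3=1)
  nb ...#.: next=.  (t=1,i=2, bit2=0)
  nb ....#: next=#  (t=1,i=1, bit1=1)
  nb .....: next=#  (t=4,i=1, bit0=1)
  bits 00111011000100010110100011101011 = 990996715

990996715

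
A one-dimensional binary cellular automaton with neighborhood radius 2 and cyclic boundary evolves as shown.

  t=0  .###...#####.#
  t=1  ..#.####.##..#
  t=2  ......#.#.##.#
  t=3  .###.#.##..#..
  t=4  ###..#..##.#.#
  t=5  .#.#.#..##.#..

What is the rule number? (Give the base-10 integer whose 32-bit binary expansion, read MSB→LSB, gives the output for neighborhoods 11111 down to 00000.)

  ##### -> #   bit 31 = 1  t=0,i=9
  ####. -> #   bit 30 = 1  t=0,i=10
  ###.# -> .   bit 29 = 0  t=0,i=11
  ###.. -> .   bit 28 = 0  t=0,i=3
  ##.## -> #   bit 27 = 1  t=1,i=8
  ##.#. -> .   bit 26 = 0  t=0,i=12
  ##..# -> #   bit 25 = 1  t=1,i=11
  ##... -> #   bit 24 = 1  t=0,i=4
  #.### -> .   bit 23 = 0  t=0,i=1
  #.##. -> .   bit 22 = 0  t=1,i=9
  #.#.# -> #   bit 21 = 1  t=0,i=13
  #.#.. -> .   bit 20 = 0  t=2,i=13
  #..## -> .   bit 19 = 0  t=4,i=7
  #..#. -> .   bit 18 = 0  t=1,i=1
  #...# -> #   bit 17 = 1  t=0,i=5
  #.... -> #   bit 16 = 1  t=2,i=1
  .#### -> .   bit 15 = 0  t=0,i=8
  .###. -> #   bit 14 = 1  t=0,i=2
  .##.# -> #   bit 13 = 1  t=2,i=11
  .##.. -> #   bit 12 = 1  t=1,i=10
  .#.## -> .   bit 11 = 0  t=0,i=0
  .#.#. -> #   bit 10 = 1  t=2,i=7
  .#..# -> .   bit 9 = 0  t=1,i=0
  .#... -> .   bit 8 = 0  t=2,i=0
  ..### -> #   bit 7 = 1  t=0,i=7
  ..##. -> #   bit 6 = 1  t=4,i=8
  ..#.# -> .   bit 5 = 0  t=1,i=2
  ..#.. -> #   bit 4 = 1  t=1,i=13
  ...## -> #   bit 3 = 1  t=0,i=6
  ...#. -> #   bit 2 = 1  t=2,i=5
  ....# -> .   bit 1 = 0  t=2,i=4
  ..... -> #   bit 0 = 1  t=2,i=2
  bits 11001011001000110111010011011101 = 3408098525

3408098525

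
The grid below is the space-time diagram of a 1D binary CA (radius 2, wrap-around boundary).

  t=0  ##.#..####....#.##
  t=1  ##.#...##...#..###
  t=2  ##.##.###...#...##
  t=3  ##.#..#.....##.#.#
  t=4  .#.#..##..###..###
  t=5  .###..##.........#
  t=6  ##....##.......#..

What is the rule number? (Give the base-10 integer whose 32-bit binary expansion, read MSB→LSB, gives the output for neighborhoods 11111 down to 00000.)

3773865306

  ##### -> #   bit 31 = 1  t=1,i=17
  ####. -> #   bit 30 = 1  t=0,i=0
  ###.# -> #   bit 29 = 1  t=0,i=1
  ###.. -> .   bit 28 = 0  t=0,i=9
  ##.## -> .   bit 27 = 0  t=2,i=2
  ##.#. -> .   bit 26 = 0  t=0,i=2
  ##..# -> .   bit 25 = 0  t=4,i=8
  ##... -> .   bit 24 = 0  t=0,i=10
  #.### -> #   bit 23 = 1  t=0,i=16
  #.##. -> #   bit 22 = 1  t=2,i=3
  #.#.# -> #   bit 21 = 1  t=3,i=15
  #.#.. -> #   bit 20 = 1  t=0,i=3
  #..## -> .   bit 19 = 0  t=0,i=5
  #..#. -> .   bit 18 = 0  t=3,i=5
  #...# -> .   bit 17 = 0  t=1,i=5
  #.... -> .   bit 16 = 0  t=0,i=11
  .#### -> #   bit 15 = 1  t=0,i=7
  .###. -> .   bit 14 = 0  t=2,i=7
  .##.# -> .   bit 13 = 0  t=2,i=4
  .##.. -> #   bit 12 = 1  t=1,i=8
  .#.## -> #   bit 11 = 1  t=0,i=15
  .#.#. -> #   bit 10 = 1  t=4,i=2
  .#..# -> .   bit 9 = 0  t=0,i=4
  .#... -> #   bit 8 = 1  t=1,i=4
  ..### -> .   bit 7 = 0  t=0,i=6
  ..##. -> #   bit 6 = 1  t=1,i=7
  ..#.# -> .   bit 5 = 0  t=0,i=14
  ..#.. -> #   bit 4 = 1  t=1,i=12
  ...## -> #   bit 3 = 1  t=1,i=6
  ...#. -> .   bit 2 = 0  t=0,i=13
  ....# -> #   bit 1 = 1  t=0,i=12
  ..... -> .   bit 0 = 0  t=3,i=9
  bits 11100000111100001001110101011010 = 3773865306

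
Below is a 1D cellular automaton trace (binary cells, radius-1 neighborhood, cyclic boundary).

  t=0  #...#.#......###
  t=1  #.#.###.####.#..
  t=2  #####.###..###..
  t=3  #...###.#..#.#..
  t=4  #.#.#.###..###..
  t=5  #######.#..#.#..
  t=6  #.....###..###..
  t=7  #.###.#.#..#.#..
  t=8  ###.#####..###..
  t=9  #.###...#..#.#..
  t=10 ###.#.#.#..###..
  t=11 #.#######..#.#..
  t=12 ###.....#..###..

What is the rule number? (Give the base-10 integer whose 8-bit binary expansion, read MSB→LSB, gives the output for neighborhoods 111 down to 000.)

  [7] ### => .  t=0,i=14
  [6] ##. => #  t=0,i=0
  [5] #.# => #  t=0,i=5
  [4] #.. => .  t=0,i=1
  [3] .## => #  t=0,i=13
  [2] .#. => #  t=0,i=4
  [1] ..# => .  t=0,i=3
  [0] ... => #  t=0,i=2
  bits 01101101 = 109

109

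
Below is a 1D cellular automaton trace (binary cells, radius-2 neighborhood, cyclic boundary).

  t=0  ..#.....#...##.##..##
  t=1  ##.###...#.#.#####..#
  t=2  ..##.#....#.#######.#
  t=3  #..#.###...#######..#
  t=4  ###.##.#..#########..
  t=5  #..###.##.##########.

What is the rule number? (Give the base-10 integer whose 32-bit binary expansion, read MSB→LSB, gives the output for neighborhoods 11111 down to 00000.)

3671441289

  #####|#  b31=1 t=1,i=15
  ####.|#  b30=1 t=1,i=16
  ###.#|.  b29=0 t=1,i=1
  ###..|#  b28=1 t=1,i=5
  ##.##|#  b27=1 t=0,i=14
  ##.#.|.  b26=0 t=2,i=4
  ##..#|#  b25=1 t=0,i=0
  ##...|.  b24=0 t=1,i=6
  #.###|#  b23=1 t=1,i=3
  #.##.|#  b22=1 t=0,i=15
  #.#.#|.  b21=0 t=1,i=11
  #.#..|#  b20=1 t=2,i=5
  #..##|.  b19=0 t=0,i=18
  #..#.|#  b18=1 t=0,i=1
  #...#|.  b17=0 t=0,i=10
  #....|#  b16=1 t=0,i=4
  .####|#  b15=1 t=1,i=14
  .###.|.  b14=0 t=1,i=0
  .##.#|#  b13=1 t=0,i=13
  .##..|#  b12=1 t=0,i=16
  .#.##|#  b11=1 t=1,i=12
  .#.#.|#  b10=1 t=1,i=10
  .#..#|#  b9=1 t=2,i=0
  .#...|#  b8=1 t=0,i=3
  ..###|#  b7=1 t=1,i=20
  ..##.|.  b6=0 t=0,i=12
  ..#.#|.  b5=0 t=1,i=9
  ..#..|.  b4=0 t=0,i=2
  ...##|#  b3=1 t=0,i=11
  ...#.|.  b2=0 t=0,i=7
  ....#|.  b1=0 t=0,i=6
  .....|#  b0=1 t=0,i=5
  bits 11011010110101011011111110001001 = 3671441289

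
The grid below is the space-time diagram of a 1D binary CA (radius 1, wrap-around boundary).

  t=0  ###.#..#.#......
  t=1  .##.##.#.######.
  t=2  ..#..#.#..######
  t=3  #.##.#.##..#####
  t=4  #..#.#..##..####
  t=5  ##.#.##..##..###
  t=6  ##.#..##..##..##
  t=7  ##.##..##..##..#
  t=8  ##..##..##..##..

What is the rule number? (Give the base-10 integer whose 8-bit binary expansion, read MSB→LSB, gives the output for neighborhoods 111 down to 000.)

213

  nb ###: next=#  (t=0,i=1, bit7=1)
  nb ##.: next=#  (t=0,i=2, bit6=1)
  nb #.#: next=.  (t=0,i=3, bit5=0)
  nb #..: next=#  (t=0,i=5, bit4=1)
  nb .##: next=.  (t=0,i=0, bit3=0)
  nb .#.: next=#  (t=0,i=4, bit2=1)
  nb ..#: next=.  (t=0,i=6, bit1=0)
  nb ...: next=#  (t=0,i=11, bit0=1)
  bits 11010101 = 213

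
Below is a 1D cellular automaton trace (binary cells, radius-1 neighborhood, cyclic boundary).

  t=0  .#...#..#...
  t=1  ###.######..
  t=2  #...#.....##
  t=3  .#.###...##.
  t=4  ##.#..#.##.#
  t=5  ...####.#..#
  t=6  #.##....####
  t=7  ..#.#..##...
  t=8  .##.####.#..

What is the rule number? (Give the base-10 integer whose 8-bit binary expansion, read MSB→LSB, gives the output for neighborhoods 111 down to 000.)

  ### -> .   bit 7 = 0  t=1,i=1
  ##. -> .   bit 6 = 0  t=1,i=2
  #.# -> .   bit 5 = 0  t=1,i=3
  #.. -> #   bit 4 = 1  t=0,i=2
  .## -> #   bit 3 = 1  t=1,i=0
  .#. -> #   bit 2 = 1  t=0,i=1
  ..# -> #   bit 1 = 1  t=0,i=0
  ... -> .   bit 0 = 0  t=0,i=3
  bits 00011110 = 30

30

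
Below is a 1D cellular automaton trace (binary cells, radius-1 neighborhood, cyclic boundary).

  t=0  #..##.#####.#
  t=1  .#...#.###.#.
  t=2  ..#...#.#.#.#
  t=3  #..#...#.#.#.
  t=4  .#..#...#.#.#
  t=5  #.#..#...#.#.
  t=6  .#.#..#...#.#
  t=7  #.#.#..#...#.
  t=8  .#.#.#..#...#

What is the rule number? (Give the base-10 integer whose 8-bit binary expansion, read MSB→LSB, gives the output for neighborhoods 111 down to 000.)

176

  ### -> #   bit 7 = 1  t=0,i=7
  ##. -> .   bit 6 = 0  t=0,i=0
  #.# -> #   bit 5 = 1  t=0,i=5
  #.. -> #   bit 4 = 1  t=0,i=1
  .## -> .   bit 3 = 0  t=0,i=3
  .#. -> .   bit 2 = 0  t=1,i=1
  ..# -> .   bit 1 = 0  t=0,i=2
  ... -> .   bit 0 = 0  t=1,i=3
  bits 10110000 = 176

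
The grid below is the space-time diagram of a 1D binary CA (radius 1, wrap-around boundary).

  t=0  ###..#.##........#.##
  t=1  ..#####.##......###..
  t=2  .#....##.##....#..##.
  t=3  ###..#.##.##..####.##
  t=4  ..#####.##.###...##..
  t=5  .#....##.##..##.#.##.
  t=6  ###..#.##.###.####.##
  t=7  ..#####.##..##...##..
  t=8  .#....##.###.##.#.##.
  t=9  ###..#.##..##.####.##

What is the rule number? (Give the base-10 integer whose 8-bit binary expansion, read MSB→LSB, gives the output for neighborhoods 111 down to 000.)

118

  ###|.  b7=0 t=0,i=0
  ##.|#  b6=1 t=0,i=2
  #.#|#  b5=1 t=0,i=6
  #..|#  b4=1 t=0,i=3
  .##|.  b3=0 t=0,i=7
  .#.|#  b2=1 t=0,i=5
  ..#|#  b1=1 t=0,i=4
  ...|.  b0=0 t=0,i=10
  bits 01110110 = 118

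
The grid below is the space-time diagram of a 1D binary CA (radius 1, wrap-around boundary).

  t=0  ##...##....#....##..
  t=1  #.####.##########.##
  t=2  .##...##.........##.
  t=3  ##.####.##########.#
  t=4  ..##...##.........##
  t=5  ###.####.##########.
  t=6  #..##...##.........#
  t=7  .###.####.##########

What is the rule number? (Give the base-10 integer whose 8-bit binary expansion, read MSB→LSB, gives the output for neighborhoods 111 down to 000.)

63

  ### -> .   bit 7 = 0  t=1,i=3
  ##. -> .   bit 6 = 0  t=0,i=1
  #.# -> #   bit 5 = 1  t=1,i=1
  #.. -> #   bit 4 = 1  t=0,i=2
  .## -> #   bit 3 = 1  t=0,i=0
  .#. -> #   bit 2 = 1  t=0,i=11
  ..# -> #   bit 1 = 1  t=0,i=4
  ... -> #   bit 0 = 1  t=0,i=3
  bits 00111111 = 63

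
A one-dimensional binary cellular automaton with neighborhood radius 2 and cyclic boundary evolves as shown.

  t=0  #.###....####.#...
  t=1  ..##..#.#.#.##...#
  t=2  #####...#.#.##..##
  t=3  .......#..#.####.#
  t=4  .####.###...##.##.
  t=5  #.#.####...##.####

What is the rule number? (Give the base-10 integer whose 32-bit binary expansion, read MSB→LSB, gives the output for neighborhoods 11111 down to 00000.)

  #####|.  b31=0 t=2,i=0
  ####.|.  b30=0 t=0,i=11
  ###.#|#  b29=1 t=0,i=12
  ###..|.  b28=0 t=0,i=4
  ##.##|#  b27=1 t=4,i=5
  ##.#.|#  b26=1 t=0,i=13
  ##..#|#  b25=1 t=1,i=4
  ##...|.  b24=0 t=0,i=5
  #.###|#  b23=1 t=0,i=2
  #.##.|#  b22=1 t=1,i=12
  #.#.#|#  b21=1 t=1,i=8
  #.#..|.  b20=0 t=0,i=14
  #..##|#  b19=1 t=1,i=1
  #..#.|.  b18=0 t=1,i=5
  #...#|.  b17=0 t=0,i=16
  #....|#  b16=1 t=0,i=6
  .####|#  b15=1 t=0,i=10
  .###.|#  b14=1 t=0,i=3
  .##.#|.  b13=0 t=4,i=13
  .##..|#  b12=1 t=1,i=3
  .#.##|.  b11=0 t=0,i=1
  .#.#.|.  b10=0 t=1,i=7
  .#..#|#  b9=1 t=1,i=0
  .#...|.  b8=0 t=0,i=15
  ..###|.  b7=0 t=0,i=9
  ..##.|#  b6=1 t=1,i=2
  ..#.#|.  b5=0 t=0,i=0
  ..#..|#  b4=1 t=1,i=17
  ...##|#  b3=1 t=0,i=8
  ...#.|#  b2=1 t=0,i=17
  ....#|.  b1=0 t=0,i=7
  .....|#  b0=1 t=3,i=2
  bits 00101110111010011101001001011101 = 787075677

787075677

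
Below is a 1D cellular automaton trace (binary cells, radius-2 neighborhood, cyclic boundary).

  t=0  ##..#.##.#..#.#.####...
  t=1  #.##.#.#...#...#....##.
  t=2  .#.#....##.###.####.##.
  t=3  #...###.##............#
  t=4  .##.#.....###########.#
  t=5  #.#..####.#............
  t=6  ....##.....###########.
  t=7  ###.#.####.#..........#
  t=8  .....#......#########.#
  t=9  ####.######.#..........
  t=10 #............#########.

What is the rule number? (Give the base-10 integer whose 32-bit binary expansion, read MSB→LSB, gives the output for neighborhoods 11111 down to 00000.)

  nb #####: next=.  (t=4,i=12, bit31=0)
  nb ####.: next=.  (t=0,i=18, bit30=0)
  nb ###.#: next=.  (t=2,i=13, bit29=0)
  nb ###..: next=.  (t=0,i=19, bit28=0)
  nb ##.##: next=.  (t=2,i=10, bit27=0)
  nb ##.#.: next=.  (t=0,i=8, bit26=0)
  nb ##..#: next=#  (t=0,i=2, bit25=1)
  nb ##...: next=#  (t=0,i=20, bit24=1)
  nb #.###: next=.  (t=0,i=16, bit23=0)
  nb #.##.: next=.  (t=0,i=6, bit22=0)
  nb #.#.#: next=.  (t=0,i=14, bit21=0)
  nb #.#..: next=.  (t=0,i=9, bit20=0)
  nb #..##: next=#  (t=5,i=4, bit19=1)
  nb #..#.: next=#  (t=0,i=3, bit18=1)
  nb #...#: next=#  (t=0,i=21, bit17=1)
  nb #....: next=#  (t=1,i=17, bit16=1)
  nb .####: next=.  (t=0,i=17, bit15=0)
  nb .###.: next=.  (t=2,i=12, bit14=0)
  nb .##.#: next=#  (t=0,i=7, bit13=1)
  nb .##..: next=.  (t=0,i=1, bit12=0)
  nb .#.##: next=#  (t=0,i=5, bit11=1)
  nb .#.#.: next=.  (t=0,i=13, bit10=0)
  nb .#..#: next=.  (t=0,i=10, bit9=0)
  nb .#...: next=#  (t=1,i=8, bit8=1)
  nb ..###: next=#  (t=3,i=4, bit7=1)
  nb ..##.: next=#  (t=0,i=0, bit6=1)
  nb ..#.#: next=.  (t=0,i=4, bit5=0)
  nb ..#..: next=#  (t=1,i=11, bit4=1)
  nb ...##: next=.  (t=0,i=22, bit3=0)
  nb ...#.: next=.  (t=1,i=10, bit2=0)
  nb ....#: next=#  (t=1,i=18, bit1=1)
  nb .....: next=#  (t=3,i=12, bit0=1)
  bits 00000011000011110010100111010011 = 51325395

51325395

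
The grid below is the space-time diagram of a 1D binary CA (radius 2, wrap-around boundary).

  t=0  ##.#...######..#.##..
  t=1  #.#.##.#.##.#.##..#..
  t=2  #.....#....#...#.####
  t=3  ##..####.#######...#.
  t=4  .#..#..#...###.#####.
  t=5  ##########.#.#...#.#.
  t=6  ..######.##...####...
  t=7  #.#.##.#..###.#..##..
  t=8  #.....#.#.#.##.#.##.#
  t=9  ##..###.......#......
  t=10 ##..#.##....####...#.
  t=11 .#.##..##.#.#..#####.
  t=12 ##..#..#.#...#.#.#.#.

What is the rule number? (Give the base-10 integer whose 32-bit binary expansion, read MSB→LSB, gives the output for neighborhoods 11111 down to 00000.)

  ##### -> #   bit 31 = 1  t=0,i=9
  ####. -> .   bit 30 = 0  t=0,i=11
  ###.# -> #   bit 29 = 1  t=3,i=7
  ###.. -> #   bit 28 = 1  t=0,i=12
  ##.## -> .   bit 27 = 0  t=3,i=8
  ##.#. -> #   bit 26 = 1  t=0,i=2
  ##..# -> .   bit 25 = 0  t=0,i=13
  ##... -> #   bit 24 = 1  t=2,i=1
  #.### -> .   bit 23 = 0  t=2,i=17
  #.##. -> .   bit 22 = 0  t=0,i=17
  #.#.# -> .   bit 21 = 0  t=1,i=2
  #.#.. -> .   bit 20 = 0  t=0,i=3
  #..## -> .   bit 19 = 0  t=0,i=20
  #..#. -> #   bit 18 = 1  t=0,i=14
  #...# -> #   bit 17 = 1  t=0,i=5
  #.... -> .   bit 16 = 0  t=2,i=2
  .#### -> .   bit 15 = 0  t=0,i=8
  .###. -> .   bit 14 = 0  t=4,i=12
  .##.# -> .   bit 13 = 0  t=0,i=1
  .##.. -> #   bit 12 = 1  t=0,i=18
  .#.## -> .   bit 11 = 0  t=0,i=16
  .#.#. -> .   bit 10 = 0  t=1,i=1
  .#..# -> #   bit 9 = 1  t=1,i=19
  .#... -> #   bit 8 = 1  t=0,i=4
  ..### -> #   bit 7 = 1  t=0,i=7
  ..##. -> #   bit 6 = 1  t=0,i=0
  ..#.# -> #   bit 5 = 1  t=0,i=15
  ..#.. -> #   bit 4 = 1  t=1,i=18
  ...## -> .   bit 3 = 0  t=0,i=6
  ...#. -> #   bit 2 = 1  t=2,i=5
  ....# -> #   bit 1 = 1  t=2,i=4
  ..... -> .   bit 0 = 0  t=2,i=3
  bits 10110101000001100001001111110110 = 3037074422

3037074422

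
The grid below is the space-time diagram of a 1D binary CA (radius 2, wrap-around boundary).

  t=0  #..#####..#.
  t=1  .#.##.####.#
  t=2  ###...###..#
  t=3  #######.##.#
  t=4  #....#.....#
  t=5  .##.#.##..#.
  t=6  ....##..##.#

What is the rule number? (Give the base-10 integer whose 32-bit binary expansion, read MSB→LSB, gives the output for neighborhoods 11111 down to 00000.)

  #####|.  b31=0 t=0,i=5
  ####.|#  b30=1 t=0,i=6
  ###.#|.  b29=0 t=1,i=9
  ###..|#  b28=1 t=0,i=7
  ##.##|.  b27=0 t=1,i=5
  ##.#.|.  b26=0 t=1,i=10
  ##..#|#  b25=1 t=0,i=8
  ##...|#  b24=1 t=2,i=3
  #.###|#  b23=1 t=1,i=6
  #.##.|.  b22=0 t=1,i=3
  #.#.#|#  b21=1 t=1,i=1
  #.#..|.  b20=0 t=0,i=0
  #..##|.  b19=0 t=0,i=2
  #..#.|#  b18=1 t=0,i=9
  #...#|#  b17=1 t=2,i=4
  #....|#  b16=1 t=4,i=2
  .####|#  b15=1 t=0,i=4
  .###.|.  b14=0 t=2,i=7
  .##.#|.  b13=0 t=1,i=4
  .##..|.  b12=0 t=4,i=0
  .#.##|#  b11=1 t=1,i=2
  .#.#.|#  b10=1 t=0,i=11
  .#..#|#  b9=1 t=0,i=1
  .#...|#  b8=1 t=4,i=6
  ..###|#  b7=1 t=0,i=3
  ..##.|.  b6=0 t=4,i=11
  ..#.#|.  b5=0 t=0,i=10
  ..#..|.  b4=0 t=4,i=5
  ...##|#  b3=1 t=2,i=5
  ...#.|#  b2=1 t=4,i=4
  ....#|.  b1=0 t=4,i=3
  .....|.  b0=0 t=4,i=8
  bits 01010011101001111000111110001100 = 1403490188

1403490188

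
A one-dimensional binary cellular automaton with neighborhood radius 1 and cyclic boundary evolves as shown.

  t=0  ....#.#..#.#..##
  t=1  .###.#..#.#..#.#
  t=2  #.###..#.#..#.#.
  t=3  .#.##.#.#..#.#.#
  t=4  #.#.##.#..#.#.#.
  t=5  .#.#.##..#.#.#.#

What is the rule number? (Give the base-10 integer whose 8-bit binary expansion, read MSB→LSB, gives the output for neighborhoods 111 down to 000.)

  [7] ### => #  t=1,i=2
  [6] ##. => #  t=0,i=15
  [5] #.# => #  t=0,i=5
  [4] #.. => .  t=0,i=0
  [3] .## => .  t=0,i=14
  [2] .#. => .  t=0,i=4
  [1] ..# => #  t=0,i=3
  [0] ... => #  t=0,i=1
  bits 11100011 = 227

227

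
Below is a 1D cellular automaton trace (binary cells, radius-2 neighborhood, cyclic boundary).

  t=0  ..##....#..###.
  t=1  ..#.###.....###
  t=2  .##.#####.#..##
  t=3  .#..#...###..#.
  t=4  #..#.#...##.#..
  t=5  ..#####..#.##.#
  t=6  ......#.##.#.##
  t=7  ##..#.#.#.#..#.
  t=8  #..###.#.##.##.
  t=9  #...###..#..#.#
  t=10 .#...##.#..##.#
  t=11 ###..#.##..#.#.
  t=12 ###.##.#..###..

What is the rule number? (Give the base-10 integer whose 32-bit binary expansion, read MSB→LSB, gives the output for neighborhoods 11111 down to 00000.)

903169378

  #####|.  b31=0 t=2,i=6
  ####.|.  b30=0 t=2,i=7
  ###.#|#  b29=1 t=2,i=8
  ###..|#  b28=1 t=0,i=13
  ##.##|.  b27=0 t=2,i=0
  ##.#.|#  b26=1 t=2,i=9
  ##..#|.  b25=0 t=1,i=0
  ##...|#  b24=1 t=0,i=4
  #.###|#  b23=1 t=1,i=4
  #.##.|#  b22=1 t=2,i=1
  #.#.#|.  b21=0 t=6,i=11
  #.#..|#  b20=1 t=2,i=10
  #..##|.  b19=0 t=0,i=10
  #..#.|#  b18=1 t=1,i=1
  #...#|.  b17=0 t=0,i=0
  #....|#  b16=1 t=0,i=5
  .####|.  b15=0 t=2,i=5
  .###.|#  b14=1 t=0,i=12
  .##.#|.  b13=0 t=2,i=2
  .##..|.  b12=0 t=0,i=3
  .#.##|.  b11=0 t=1,i=3
  .#.#.|#  b10=1 t=4,i=4
  .#..#|.  b9=0 t=0,i=9
  .#...|#  b8=1 t=3,i=5
  ..###|.  b7=0 t=0,i=11
  ..##.|#  b6=1 t=0,i=2
  ..#.#|#  b5=1 t=1,i=2
  ..#..|.  b4=0 t=0,i=8
  ...##|.  b3=0 t=0,i=1
  ...#.|.  b2=0 t=0,i=7
  ....#|#  b1=1 t=0,i=6
  .....|.  b0=0 t=1,i=9
  bits 00110101110101010100010101100010 = 903169378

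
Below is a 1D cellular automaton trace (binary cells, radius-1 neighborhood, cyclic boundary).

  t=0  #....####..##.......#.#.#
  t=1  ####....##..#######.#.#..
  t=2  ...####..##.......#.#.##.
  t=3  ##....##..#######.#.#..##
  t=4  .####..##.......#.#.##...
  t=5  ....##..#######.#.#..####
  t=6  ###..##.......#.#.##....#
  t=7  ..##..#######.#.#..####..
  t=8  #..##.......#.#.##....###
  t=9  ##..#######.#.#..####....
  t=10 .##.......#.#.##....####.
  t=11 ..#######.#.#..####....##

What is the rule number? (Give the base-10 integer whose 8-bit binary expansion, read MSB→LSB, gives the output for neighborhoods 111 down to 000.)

85

  [7] ### => .  t=0,i=6
  [6] ##. => #  t=0,i=0
  [5] #.# => .  t=0,i=21
  [4] #.. => #  t=0,i=1
  [3] .## => .  t=0,i=5
  [2] .#. => #  t=0,i=20
  [1] ..# => .  t=0,i=4
  [0] ... => #  t=0,i=2
  bits 01010101 = 85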